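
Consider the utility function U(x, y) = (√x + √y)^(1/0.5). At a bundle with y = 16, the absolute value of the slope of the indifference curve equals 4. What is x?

x = 1

For CES with ρ = 0.5, MRS = √(y/x).
Setting √(16/x) = 4 gives 16/x = 16 and x = 1.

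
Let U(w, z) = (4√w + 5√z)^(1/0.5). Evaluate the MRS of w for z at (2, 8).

MRS = 1.6

For CES with ρ = 0.5, MRS = (4/5)·√(z/w).
At (2, 8): MRS = 1.6.
That is, one extra unit of w is worth 1.6 units of z at the margin.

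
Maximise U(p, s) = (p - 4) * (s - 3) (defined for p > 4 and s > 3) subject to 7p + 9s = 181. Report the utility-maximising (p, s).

p* = 13, s* = 10

MU_p = (s−3), MU_s = (p−4).
MRS = (s−3)/(p−4).
Tangency: set MRS = p_p/p_s = 7/9.
So (s − 3)/(p − 4) = 7/9, i.e. (s − 3) = (7/9)·(p − 4).
Rewrite the budget in excess-of-subsistence terms: 7·(p − 4) + 9·(s − 3) = 181 − 7·4 − 9·3 = 126.
Substituting, 14·(p − 4) = 126, so p − 4 = 9 and p* = 13.
Then s − 3 = (7/9)·9 = 7, so s* = 10.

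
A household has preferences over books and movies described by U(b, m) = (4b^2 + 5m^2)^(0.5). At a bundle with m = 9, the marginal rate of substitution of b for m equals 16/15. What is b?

For CES with ρ = 2, MRS = (4/5)·(m/b)^(-1).
Setting (4/5)·(9/b)^(-1) = 16/15 gives (9/b)^(-1) = 4/3, so 9/b = 0.75 and b = 12.

b = 12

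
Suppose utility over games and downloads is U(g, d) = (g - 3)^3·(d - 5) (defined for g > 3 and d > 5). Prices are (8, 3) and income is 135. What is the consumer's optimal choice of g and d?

g* = 12, d* = 13

MU_g = 3·(g−3)^2·(d−5), MU_d = (g−3)^3.
MRS = (3/1)·(d−5)/(g−3).
Tangency: set MRS = p_g/p_d = 8/3.
So (3/1)·(d − 5)/(g − 3) = 8/3, i.e. (d − 5) = (8/9)·(g − 3).
Rewrite the budget in excess-of-subsistence terms: 8·(g − 3) + 3·(d − 5) = 135 − 8·3 − 3·5 = 96.
Substituting, (32/3)·(g − 3) = 96, so g − 3 = 9 and g* = 12.
Then d − 5 = (8/9)·9 = 8, so d* = 13.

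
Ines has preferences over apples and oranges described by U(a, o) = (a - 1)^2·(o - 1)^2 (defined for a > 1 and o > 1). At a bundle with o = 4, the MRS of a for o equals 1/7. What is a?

a = 22

MU_a = 2·(a−1)·(o−1)^2, MU_o = 2·(a−1)^2·(o−1).
MRS = (o−1)/(a−1).
Substitute o = 4: MRS = 3/(a − 1). Setting this equal to 1/7 gives a − 1 = 3/(1/7) = 21, so a = 22.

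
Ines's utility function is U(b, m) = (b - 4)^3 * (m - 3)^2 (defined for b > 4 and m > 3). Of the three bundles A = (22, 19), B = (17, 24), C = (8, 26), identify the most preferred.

Evaluate utility at each bundle:
U(A) = 1492992.
U(B) = 968877.
U(C) = 33856.
Highest utility is A, so A ≻ B ≻ C.

Bundle A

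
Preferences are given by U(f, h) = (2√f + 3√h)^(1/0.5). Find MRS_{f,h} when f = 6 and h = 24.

For CES with ρ = 0.5, MRS = (2/3)·√(h/f).
At (6, 24): MRS = 4/3.
The indifference curve has slope −4/3 at this bundle.

MRS = 4/3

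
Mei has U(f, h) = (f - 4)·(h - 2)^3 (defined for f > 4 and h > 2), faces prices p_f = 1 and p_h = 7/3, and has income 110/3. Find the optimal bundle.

f* = 11, h* = 11

MU_f = (h−2)^3, MU_h = 3·(f−4)·(h−2)^2.
MRS = (1/3)·(h−2)/(f−4).
Tangency: set MRS = p_f/p_h = 1/(7/3) = 3/7.
So (1/3)·(h − 2)/(f − 4) = 3/7, i.e. (h − 2) = (9/7)·(f − 4).
Rewrite the budget in excess-of-subsistence terms: 1·(f − 4) + (7/3)·(h − 2) = 110/3 − 1·4 − (7/3)·2 = 28.
Substituting, 4·(f − 4) = 28, so f − 4 = 7 and f* = 11.
Then h − 2 = (9/7)·7 = 9, so h* = 11.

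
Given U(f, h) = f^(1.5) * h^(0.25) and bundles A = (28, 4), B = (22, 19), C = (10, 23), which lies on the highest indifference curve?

Evaluate utility at each bundle:
U(A) = 209.533.
U(B) = 215.438.
U(C) = 69.252.
Highest utility is B, so B ≻ A ≻ C.

Bundle B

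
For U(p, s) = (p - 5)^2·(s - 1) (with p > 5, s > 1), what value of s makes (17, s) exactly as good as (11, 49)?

s = 13

U(11, 49) = 1728.
Set U(17, s) = 1728 and solve.
With p = 17: (17 − 5)^2 = 144, so (s − 1) = 1728/144 = 12.
So s = 1 + 12 = 13.
Check: U(17, 13) = 1728.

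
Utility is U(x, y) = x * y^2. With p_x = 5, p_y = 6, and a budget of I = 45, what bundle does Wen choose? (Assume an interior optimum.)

x* = 3, y* = 5

MU_x = y^2 and MU_y = 2·x·y.
MRS = MU_x/MU_y = (1/2)·y/x.
Tangency: set MRS = p_x/p_y = 5/6.
So (1/2)·y/x = 5/6, i.e. y = (5/3)·x.
Substitute into the budget 5·x + 6·y = 45: 15·x = 45, so x* = 3.
Then y* = (5/3)·3 = 5.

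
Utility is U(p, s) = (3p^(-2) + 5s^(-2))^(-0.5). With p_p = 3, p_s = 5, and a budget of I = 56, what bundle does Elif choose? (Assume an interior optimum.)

p* = 7, s* = 7

For CES with ρ = -2, MRS = (3/5)·(s/p)^3.
Tangency: set MRS = p_p/p_s = 3/5 = 0.6.
So (s/p)^3 = 1; taking the cube root, s/p = 1, i.e. s = p.
Substitute into the budget 3·p + 5·s = 56: 8·p = 56, so p* = 7 and s* = 7.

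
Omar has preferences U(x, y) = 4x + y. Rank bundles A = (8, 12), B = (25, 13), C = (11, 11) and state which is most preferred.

Evaluate utility at each bundle:
U(A) = 44.
U(B) = 113.
U(C) = 55.
Highest utility is B, so B ≻ C ≻ A.

Bundle B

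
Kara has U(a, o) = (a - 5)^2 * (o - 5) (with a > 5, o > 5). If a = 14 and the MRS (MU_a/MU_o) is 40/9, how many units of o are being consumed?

o = 25

MU_a = 2·(a−5)·(o−5), MU_o = (a−5)^2.
MRS = (2/1)·(o−5)/(a−5).
Substitute a = 14: MRS = (o − 5)/4.5. Setting this equal to 40/9 gives o − 5 = (40/9)·4.5 = 20, so o = 25.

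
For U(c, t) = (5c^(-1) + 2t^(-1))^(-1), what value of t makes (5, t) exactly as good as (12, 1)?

t = 24/17

U depends on (c, t) only through S = 5c^(-1) + 2t^(-1), so equal utility means equal S. At (12, 1): S = 29/12.
With c = 5: 5·5^(-1) = 1, so 2t^(-1) = 29/12 − 1 = 17/12, i.e. t^(-1) = 17/24.
Hence t = 1/(17/24) = 24/17.
Check: U(5, 24/17) = 0.4138.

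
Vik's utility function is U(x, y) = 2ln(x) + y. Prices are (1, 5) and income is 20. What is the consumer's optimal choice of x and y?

x* = 10, y* = 2

MU_x = 2/x, MU_y = 1.
MRS = 2/x ÷ 1.
Tangency: set MRS = p_x/p_y = 1/5 = 0.2.
MRS depends only on x: 2/x = 0.2 ⇒ x* = 2/0.2 = 10.
From the budget, 5·y = 20 − 1·10 = 10, so y* = 2.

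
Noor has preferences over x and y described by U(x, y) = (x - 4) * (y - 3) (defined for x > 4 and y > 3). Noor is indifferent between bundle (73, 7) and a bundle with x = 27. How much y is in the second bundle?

U(73, 7) = 276.
Set U(27, y) = 276 and solve.
With x = 27: (27 − 4) = 23, so (y − 3) = 276/23 = 12.
So y = 3 + 12 = 15.
Check: U(27, 15) = 276.

y = 15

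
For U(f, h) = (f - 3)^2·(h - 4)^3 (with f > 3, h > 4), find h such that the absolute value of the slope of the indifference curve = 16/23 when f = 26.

MU_f = 2·(f−3)·(h−4)^3, MU_h = 3·(f−3)^2·(h−4)^2.
MRS = (2/3)·(h−4)/(f−3).
Substitute f = 26: MRS = (h − 4)/34.5. Setting this equal to 16/23 gives h − 4 = (16/23)·34.5 = 24, so h = 28.

h = 28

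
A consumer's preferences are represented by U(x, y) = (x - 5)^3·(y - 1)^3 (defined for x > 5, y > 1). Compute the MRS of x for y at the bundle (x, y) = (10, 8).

MRS = 1.4

MU_x = 3·(x−5)^2·(y−1)^3, MU_y = 3·(x−5)^3·(y−1)^2.
MRS = (y−1)/(x−5).
At (10, 8): MRS = 1.4.
The indifference curve has slope −1.4 at this bundle.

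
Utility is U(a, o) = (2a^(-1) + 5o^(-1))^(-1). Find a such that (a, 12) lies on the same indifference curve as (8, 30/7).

U depends on (a, o) only through S = 2a^(-1) + 5o^(-1), so equal utility means equal S. At (8, 30/7): S = 17/12.
With o = 12: 5·12^(-1) = 5/12, so 2a^(-1) = 17/12 − 5/12 = 1, i.e. a^(-1) = 0.5.
Hence a = 1/0.5 = 2.
Check: U(2, 12) = 0.7059.

a = 2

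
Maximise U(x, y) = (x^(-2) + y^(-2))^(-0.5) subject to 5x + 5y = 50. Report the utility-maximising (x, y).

For CES with ρ = -2, MRS = (y/x)^3.
Tangency: set MRS = p_x/p_y = 5/5 = 1.
So (y/x)^3 = 1; taking the cube root, y/x = 1, i.e. y = x.
Substitute into the budget 5·x + 5·y = 50: 10·x = 50, so x* = 5 and y* = 5.

x* = 5, y* = 5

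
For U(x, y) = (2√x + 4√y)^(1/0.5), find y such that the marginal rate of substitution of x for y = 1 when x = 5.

For CES with ρ = 0.5, MRS = (2/4)·√(y/x).
Setting (2/4)·√(y/5) = 1 gives √(y/5) = 2, so y/5 = 4 and y = 20.

y = 20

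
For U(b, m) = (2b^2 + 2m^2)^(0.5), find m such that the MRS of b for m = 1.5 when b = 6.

For CES with ρ = 2, MRS = (m/b)^(-1).
Setting (m/6)^(-1) = 1.5 gives m/6 = 2/3 and m = 4.

m = 4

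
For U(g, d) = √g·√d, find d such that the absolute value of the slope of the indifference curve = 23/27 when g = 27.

d = 23

MU_g = 0.5·g^(-0.5)·√d and MU_d = 0.5·√g·d^(-0.5).
MRS = MU_g/MU_d = d/g.
Substitute g = 27: MRS = d/27. Setting d/27 = 23/27 gives d = (23/27)·27 = 23.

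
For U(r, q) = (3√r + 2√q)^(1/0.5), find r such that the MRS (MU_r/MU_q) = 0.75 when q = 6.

r = 24

For CES with ρ = 0.5, MRS = (3/2)·√(q/r).
Setting (3/2)·√(6/r) = 0.75 gives √(6/r) = 0.5, so 6/r = 0.25 and r = 24.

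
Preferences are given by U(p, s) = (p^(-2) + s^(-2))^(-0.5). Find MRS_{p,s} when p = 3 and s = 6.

For CES with ρ = -2, MRS = (s/p)^3.
At (3, 6): MRS = 8.
The indifference curve has slope −8 at this bundle.

MRS = 8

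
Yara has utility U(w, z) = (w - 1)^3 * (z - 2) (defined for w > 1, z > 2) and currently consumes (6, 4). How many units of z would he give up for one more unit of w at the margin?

MRS = 1.2

MU_w = 3·(w−1)^2·(z−2), MU_z = (w−1)^3.
MRS = (3/1)·(z−2)/(w−1).
At (6, 4): MRS = 1.2.
So at (6, 4) the consumer would give up 1.2 units of z for one more unit of w.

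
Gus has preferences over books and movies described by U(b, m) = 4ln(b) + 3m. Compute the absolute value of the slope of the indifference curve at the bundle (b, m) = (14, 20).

MU_b = 4/b, MU_m = 3.
MRS = 4/b ÷ 3.
At (14, 20): MRS = 2/21.
So at (14, 20) the consumer would give up 2/21 units of m for one more unit of b.

MRS = 2/21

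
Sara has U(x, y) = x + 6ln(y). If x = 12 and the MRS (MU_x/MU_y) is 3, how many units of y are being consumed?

MU_x = 1, MU_y = 6/y.
MRS = 1 ÷ (6/y).
MRS depends only on y: (1/6)·y = 3 ⇒ y = 3/(1/6) = 18.

y = 18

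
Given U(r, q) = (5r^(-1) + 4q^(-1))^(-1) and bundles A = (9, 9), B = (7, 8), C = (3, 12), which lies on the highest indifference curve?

Evaluate utility at each bundle:
U(A) = 1.000.
U(B) = 0.824.
U(C) = 0.500.
Highest utility is A, so A ≻ B ≻ C.

Bundle A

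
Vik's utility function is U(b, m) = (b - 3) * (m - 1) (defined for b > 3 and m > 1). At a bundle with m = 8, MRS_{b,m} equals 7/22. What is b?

b = 25

MU_b = (m−1), MU_m = (b−3).
MRS = (m−1)/(b−3).
Substitute m = 8: MRS = 7/(b − 3). Setting this equal to 7/22 gives b − 3 = 7/(7/22) = 22, so b = 25.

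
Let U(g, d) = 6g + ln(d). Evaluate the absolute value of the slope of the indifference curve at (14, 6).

MU_g = 6, MU_d = 1/d.
MRS = 6 ÷ (1/d).
At (14, 6): MRS = 36.
That is, one extra unit of g is worth 36 units of d at the margin.

MRS = 36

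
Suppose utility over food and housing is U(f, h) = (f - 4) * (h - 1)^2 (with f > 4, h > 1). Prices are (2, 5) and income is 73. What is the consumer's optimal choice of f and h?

MU_f = (h−1)^2, MU_h = 2·(f−4)·(h−1).
MRS = (1/2)·(h−1)/(f−4).
Tangency: set MRS = p_f/p_h = 2/5 = 0.4.
So (1/2)·(h − 1)/(f − 4) = 0.4, i.e. (h − 1) = 0.8·(f − 4).
Rewrite the budget in excess-of-subsistence terms: 2·(f − 4) + 5·(h − 1) = 73 − 2·4 − 5·1 = 60.
Substituting, 6·(f − 4) = 60, so f − 4 = 10 and f* = 14.
Then h − 1 = 0.8·10 = 8, so h* = 9.

f* = 14, h* = 9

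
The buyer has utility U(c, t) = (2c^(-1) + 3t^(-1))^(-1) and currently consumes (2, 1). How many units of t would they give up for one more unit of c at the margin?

MRS = 1/6

For CES with ρ = -1, MRS = (2/3)·(t/c)^2.
At (2, 1): MRS = 1/6.
That is, one extra unit of c is worth 1/6 units of t at the margin.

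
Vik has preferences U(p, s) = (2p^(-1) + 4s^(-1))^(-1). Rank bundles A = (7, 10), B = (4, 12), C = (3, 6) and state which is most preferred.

Evaluate utility at each bundle:
U(A) = 1.458.
U(B) = 1.200.
U(C) = 0.750.
Highest utility is A, so A ≻ B ≻ C.

Bundle A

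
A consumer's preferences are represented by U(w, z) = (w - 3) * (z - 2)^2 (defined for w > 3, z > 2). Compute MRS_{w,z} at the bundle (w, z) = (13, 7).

MRS = 0.25

MU_w = (z−2)^2, MU_z = 2·(w−3)·(z−2).
MRS = (1/2)·(z−2)/(w−3).
At (13, 7): MRS = 0.25.
So at (13, 7) the consumer would give up 0.25 units of z for one more unit of w.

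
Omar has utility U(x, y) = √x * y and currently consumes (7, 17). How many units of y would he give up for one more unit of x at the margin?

MU_x = 0.5·x^(-0.5)·y and MU_y = √x.
MRS = MU_x/MU_y = (0.5)·y/x.
At (7, 17): MRS = 17/14.
So at (7, 17) the consumer would give up 17/14 units of y for one more unit of x.

MRS = 17/14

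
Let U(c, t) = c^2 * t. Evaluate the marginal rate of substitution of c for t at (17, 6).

MU_c = 2·c·t and MU_t = c^2.
MRS = MU_c/MU_t = (2/1)·t/c.
At (17, 6): MRS = 12/17.
That is, one extra unit of c is worth 12/17 units of t at the margin.

MRS = 12/17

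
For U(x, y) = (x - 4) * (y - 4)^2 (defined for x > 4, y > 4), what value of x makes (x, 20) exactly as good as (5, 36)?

x = 8

U(5, 36) = 1024.
Set U(x, 20) = 1024 and solve.
With y = 20: (20 − 4)^2 = 256, so (x − 4) = 1024/256 = 4.
So x = 4 + 4 = 8.
Check: U(8, 20) = 1024.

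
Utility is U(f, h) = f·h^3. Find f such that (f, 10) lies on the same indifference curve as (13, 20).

U(13, 20) = 104000.
Set U(f, 10) = 104000 and solve.
With h = 10: 10^3 = 1000, so f = 104000/1000 = 104.
Check: U(104, 10) = 104000.

f = 104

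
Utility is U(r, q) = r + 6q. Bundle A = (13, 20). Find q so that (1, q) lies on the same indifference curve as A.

U(13, 20) = 133.
Set U(1, q) = 133 and solve.
1 + 6q = 133 ⇒ 6q = 132 ⇒ q = 22.
Check: U(1, 22) = 133.

q = 22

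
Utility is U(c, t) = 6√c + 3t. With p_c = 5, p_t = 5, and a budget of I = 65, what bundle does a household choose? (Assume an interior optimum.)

MU_c = 6/(2√c), MU_t = 3.
MRS = 6/(2√c) ÷ 3.
Tangency: set MRS = p_c/p_t = 5/5 = 1.
MRS depends only on c: 1/√c = 1 ⇒ √c = 1/1 = 1 ⇒ c* = 1.
From the budget, 5·t = 65 − 5·1 = 60, so t* = 12.

c* = 1, t* = 12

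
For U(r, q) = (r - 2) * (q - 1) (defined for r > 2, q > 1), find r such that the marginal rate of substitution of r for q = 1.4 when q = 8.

r = 7

MU_r = (q−1), MU_q = (r−2).
MRS = (q−1)/(r−2).
Substitute q = 8: MRS = 7/(r − 2). Setting this equal to 1.4 gives r − 2 = 7/1.4 = 5, so r = 7.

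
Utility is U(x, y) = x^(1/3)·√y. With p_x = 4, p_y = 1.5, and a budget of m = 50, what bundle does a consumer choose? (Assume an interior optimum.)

MU_x = 1/3·x^(-2/3)·√y and MU_y = 0.5·x^(1/3)·y^(-0.5).
MRS = MU_x/MU_y = (2/3)·y/x.
Tangency: set MRS = p_x/p_y = 4/1.5 = 8/3.
So (2/3)·y/x = 8/3, i.e. y = 4·x.
Substitute into the budget 4·x + 1.5·y = 50: 10·x = 50, so x* = 5.
Then y* = 4·5 = 20.

x* = 5, y* = 20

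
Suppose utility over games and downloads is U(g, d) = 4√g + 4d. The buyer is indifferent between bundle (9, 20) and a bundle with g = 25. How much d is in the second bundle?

U(9, 20) = 92.
Set U(25, d) = 92 and solve.
With g = 25: √25 = 5, so 4d = 92 − 4·5 = 72 and d = 18.
Check: U(25, 18) = 92.

d = 18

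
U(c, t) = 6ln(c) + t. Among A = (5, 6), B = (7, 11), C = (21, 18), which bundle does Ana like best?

Evaluate utility at each bundle:
U(A) = 15.657.
U(B) = 22.675.
U(C) = 36.267.
Highest utility is C, so C ≻ B ≻ A.

Bundle C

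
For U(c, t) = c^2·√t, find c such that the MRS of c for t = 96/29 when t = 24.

c = 29

MU_c = 2·c·√t and MU_t = 0.5·c^2·t^(-0.5).
MRS = MU_c/MU_t = (4)·t/c.
Substitute t = 24: MRS = 96/c. Setting 96/c = 96/29 gives c = 96/(96/29) = 29.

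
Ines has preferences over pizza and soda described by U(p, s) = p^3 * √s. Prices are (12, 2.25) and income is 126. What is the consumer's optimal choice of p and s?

MU_p = 3·p^2·√s and MU_s = 0.5·p^3·s^(-0.5).
MRS = MU_p/MU_s = (6)·s/p.
Tangency: set MRS = p_p/p_s = 12/2.25 = 16/3.
So (6)·s/p = 16/3, i.e. s = (8/9)·p.
Substitute into the budget 12·p + 2.25·s = 126: 14·p = 126, so p* = 9.
Then s* = (8/9)·9 = 8.

p* = 9, s* = 8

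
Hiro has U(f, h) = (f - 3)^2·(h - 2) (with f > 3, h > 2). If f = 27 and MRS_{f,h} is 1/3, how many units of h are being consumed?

h = 6

MU_f = 2·(f−3)·(h−2), MU_h = (f−3)^2.
MRS = (2/1)·(h−2)/(f−3).
Substitute f = 27: MRS = (h − 2)/12. Setting this equal to 1/3 gives h − 2 = (1/3)·12 = 4, so h = 6.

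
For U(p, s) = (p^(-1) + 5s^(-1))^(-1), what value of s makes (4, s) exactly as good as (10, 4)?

s = 50/11

U depends on (p, s) only through S = p^(-1) + 5s^(-1), so equal utility means equal S. At (10, 4): S = 1.35.
With p = 4: 4^(-1) = 0.25, so 5s^(-1) = 1.35 − 0.25 = 1.1, i.e. s^(-1) = 11/50.
Hence s = 1/(11/50) = 50/11.
Check: U(4, 50/11) = 0.7407.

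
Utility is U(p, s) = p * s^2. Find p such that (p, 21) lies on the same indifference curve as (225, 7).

p = 25

U(225, 7) = 11025.
Set U(p, 21) = 11025 and solve.
With s = 21: 21^2 = 441, so p = 11025/441 = 25.
Check: U(25, 21) = 11025.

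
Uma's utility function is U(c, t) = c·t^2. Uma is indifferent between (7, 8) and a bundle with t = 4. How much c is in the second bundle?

c = 28

U(7, 8) = 448.
Set U(c, 4) = 448 and solve.
With t = 4: 4^2 = 16, so c = 448/16 = 28.
Check: U(28, 4) = 448.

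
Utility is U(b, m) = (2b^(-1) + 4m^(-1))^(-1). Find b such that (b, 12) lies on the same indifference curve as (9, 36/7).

b = 3

U depends on (b, m) only through S = 2b^(-1) + 4m^(-1), so equal utility means equal S. At (9, 36/7): S = 1.
With m = 12: 4·12^(-1) = 1/3, so 2b^(-1) = 1 − 1/3 = 2/3, i.e. b^(-1) = 1/3.
Hence b = 1/(1/3) = 3.
Check: U(3, 12) = 1.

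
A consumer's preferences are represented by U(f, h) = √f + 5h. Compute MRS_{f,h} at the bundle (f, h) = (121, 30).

MRS = 1/110

MU_f = 1/(2√f), MU_h = 5.
MRS = 1/(2√f) ÷ 5.
At (121, 30): MRS = 1/110.
That is, one extra unit of f is worth 1/110 units of h at the margin.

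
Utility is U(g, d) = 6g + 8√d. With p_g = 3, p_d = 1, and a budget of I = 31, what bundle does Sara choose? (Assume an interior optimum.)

MU_g = 6, MU_d = 8/(2√d).
MRS = 6 ÷ (8/(2√d)).
Tangency: set MRS = p_g/p_d = 3/1 = 3.
MRS depends only on d: 1.5·√d = 3 ⇒ √d = 3/1.5 = 2 ⇒ d* = 4.
From the budget, 3·g = 31 − 1·4 = 27, so g* = 9.

g* = 9, d* = 4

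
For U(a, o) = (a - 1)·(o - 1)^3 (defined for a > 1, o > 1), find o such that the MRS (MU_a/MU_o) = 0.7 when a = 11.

o = 22

MU_a = (o−1)^3, MU_o = 3·(a−1)·(o−1)^2.
MRS = (1/3)·(o−1)/(a−1).
Substitute a = 11: MRS = (o − 1)/30. Setting this equal to 0.7 gives o − 1 = 0.7·30 = 21, so o = 22.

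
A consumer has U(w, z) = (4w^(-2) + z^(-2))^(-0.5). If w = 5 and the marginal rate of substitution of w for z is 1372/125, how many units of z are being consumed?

For CES with ρ = -2, MRS = (4/1)·(z/w)^3.
Setting (4/1)·(z/5)^3 = 1372/125 gives (z/5)^3 = 343/125, so z/5 = 1.4 and z = 7.

z = 7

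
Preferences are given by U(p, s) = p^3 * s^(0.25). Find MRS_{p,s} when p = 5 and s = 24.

MRS = 57.6

MU_p = 3·p^2·s^(0.25) and MU_s = 0.25·p^3·s^(-0.75).
MRS = MU_p/MU_s = (12)·s/p.
At (5, 24): MRS = 57.6.
The indifference curve has slope −57.6 at this bundle.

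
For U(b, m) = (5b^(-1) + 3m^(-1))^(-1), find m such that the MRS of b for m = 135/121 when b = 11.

m = 9

For CES with ρ = -1, MRS = (5/3)·(m/b)^2.
Setting (5/3)·(m/11)^2 = 135/121 gives (m/11)^2 = 81/121, so m/11 = 9/11 and m = 9.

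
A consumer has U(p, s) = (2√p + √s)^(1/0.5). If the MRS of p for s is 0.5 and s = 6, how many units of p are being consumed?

p = 96

For CES with ρ = 0.5, MRS = (2/1)·√(s/p).
Setting (2/1)·√(6/p) = 0.5 gives √(6/p) = 0.25, so 6/p = 1/16 and p = 96.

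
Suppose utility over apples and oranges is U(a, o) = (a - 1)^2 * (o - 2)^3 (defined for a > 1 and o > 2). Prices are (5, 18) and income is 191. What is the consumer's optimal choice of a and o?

a* = 13, o* = 7

MU_a = 2·(a−1)·(o−2)^3, MU_o = 3·(a−1)^2·(o−2)^2.
MRS = (2/3)·(o−2)/(a−1).
Tangency: set MRS = p_a/p_o = 5/18.
So (2/3)·(o − 2)/(a − 1) = 5/18, i.e. (o − 2) = (5/12)·(a − 1).
Rewrite the budget in excess-of-subsistence terms: 5·(a − 1) + 18·(o − 2) = 191 − 5·1 − 18·2 = 150.
Substituting, 12.5·(a − 1) = 150, so a − 1 = 12 and a* = 13.
Then o − 2 = (5/12)·12 = 5, so o* = 7.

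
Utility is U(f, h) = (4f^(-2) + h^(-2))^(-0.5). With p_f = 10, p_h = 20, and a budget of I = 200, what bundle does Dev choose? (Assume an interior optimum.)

f* = 10, h* = 5

For CES with ρ = -2, MRS = (4/1)·(h/f)^3.
Tangency: set MRS = p_f/p_h = 10/20 = 0.5.
So (h/f)^3 = 0.125; taking the cube root, h/f = 0.5, i.e. h = 0.5·f.
Substitute into the budget 10·f + 20·h = 200: 20·f = 200, so f* = 10 and h* = 0.5·10 = 5.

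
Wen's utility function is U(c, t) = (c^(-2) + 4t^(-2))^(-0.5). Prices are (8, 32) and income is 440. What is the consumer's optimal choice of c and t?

c* = 11, t* = 11

For CES with ρ = -2, MRS = (1/4)·(t/c)^3.
Tangency: set MRS = p_c/p_t = 8/32 = 0.25.
So (t/c)^3 = 1; taking the cube root, t/c = 1, i.e. t = c.
Substitute into the budget 8·c + 32·t = 440: 40·c = 440, so c* = 11 and t* = 11.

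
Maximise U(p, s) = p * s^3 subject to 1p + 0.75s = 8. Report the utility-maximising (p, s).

p* = 2, s* = 8

MU_p = s^3 and MU_s = 3·p·s^2.
MRS = MU_p/MU_s = (1/3)·s/p.
Tangency: set MRS = p_p/p_s = 1/0.75 = 4/3.
So (1/3)·s/p = 4/3, i.e. s = 4·p.
Substitute into the budget 1·p + 0.75·s = 8: 4·p = 8, so p* = 2.
Then s* = 4·2 = 8.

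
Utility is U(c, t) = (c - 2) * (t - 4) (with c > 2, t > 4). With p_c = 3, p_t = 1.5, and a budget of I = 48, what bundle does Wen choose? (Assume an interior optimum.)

c* = 8, t* = 16

MU_c = (t−4), MU_t = (c−2).
MRS = (t−4)/(c−2).
Tangency: set MRS = p_c/p_t = 3/1.5 = 2.
So (t − 4)/(c − 2) = 2, i.e. (t − 4) = 2·(c − 2).
Rewrite the budget in excess-of-subsistence terms: 3·(c − 2) + 1.5·(t − 4) = 48 − 3·2 − 1.5·4 = 36.
Substituting, 6·(c − 2) = 36, so c − 2 = 6 and c* = 8.
Then t − 4 = 2·6 = 12, so t* = 16.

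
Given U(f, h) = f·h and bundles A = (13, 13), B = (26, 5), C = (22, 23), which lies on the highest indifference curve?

Bundle C

Evaluate utility at each bundle:
U(A) = 169.
U(B) = 130.
U(C) = 506.
Highest utility is C, so C ≻ A ≻ B.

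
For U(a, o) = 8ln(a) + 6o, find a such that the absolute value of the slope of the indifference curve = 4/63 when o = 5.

MU_a = 8/a, MU_o = 6.
MRS = 8/a ÷ 6.
MRS depends only on a: (4/3)/a = 4/63 ⇒ a = (4/3)/(4/63) = 21.

a = 21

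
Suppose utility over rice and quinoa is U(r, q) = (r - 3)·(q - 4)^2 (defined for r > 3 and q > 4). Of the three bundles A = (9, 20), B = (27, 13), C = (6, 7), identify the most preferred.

Bundle B

Evaluate utility at each bundle:
U(A) = 1536.
U(B) = 1944.
U(C) = 27.
Highest utility is B, so B ≻ A ≻ C.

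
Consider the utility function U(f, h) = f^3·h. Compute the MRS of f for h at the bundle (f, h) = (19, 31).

MU_f = 3·f^2·h and MU_h = f^3.
MRS = MU_f/MU_h = (3/1)·h/f.
At (19, 31): MRS = 93/19.
That is, one extra unit of f is worth 93/19 units of h at the margin.

MRS = 93/19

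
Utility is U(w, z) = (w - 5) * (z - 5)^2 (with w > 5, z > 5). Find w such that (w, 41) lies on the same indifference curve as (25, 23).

U(25, 23) = 6480.
Set U(w, 41) = 6480 and solve.
With z = 41: (41 − 5)^2 = 1296, so (w − 5) = 6480/1296 = 5.
So w = 5 + 5 = 10.
Check: U(10, 41) = 6480.

w = 10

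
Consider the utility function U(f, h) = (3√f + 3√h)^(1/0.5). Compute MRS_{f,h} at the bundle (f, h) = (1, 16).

MRS = 4

For CES with ρ = 0.5, MRS = √(h/f).
At (1, 16): MRS = 4.
The indifference curve has slope −4 at this bundle.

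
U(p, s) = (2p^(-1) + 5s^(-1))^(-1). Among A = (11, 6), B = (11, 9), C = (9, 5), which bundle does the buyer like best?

Evaluate utility at each bundle:
U(A) = 0.985.
U(B) = 1.356.
U(C) = 0.818.
Highest utility is B, so B ≻ A ≻ C.

Bundle B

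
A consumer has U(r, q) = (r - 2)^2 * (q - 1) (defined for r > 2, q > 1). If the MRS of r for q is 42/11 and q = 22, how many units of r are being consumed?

MU_r = 2·(r−2)·(q−1), MU_q = (r−2)^2.
MRS = (2/1)·(q−1)/(r−2).
Substitute q = 22: MRS = 42/(r − 2). Setting this equal to 42/11 gives r − 2 = 42/(42/11) = 11, so r = 13.

r = 13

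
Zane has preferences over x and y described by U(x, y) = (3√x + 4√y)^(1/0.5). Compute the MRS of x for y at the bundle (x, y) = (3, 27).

MRS = 2.25

For CES with ρ = 0.5, MRS = (3/4)·√(y/x).
At (3, 27): MRS = 2.25.
That is, one extra unit of x is worth 2.25 units of y at the margin.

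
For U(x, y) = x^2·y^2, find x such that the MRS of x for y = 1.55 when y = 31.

MU_x = 2·x·y^2 and MU_y = 2·x^2·y.
MRS = MU_x/MU_y = y/x.
Substitute y = 31: MRS = 31/x. Setting 31/x = 1.55 gives x = 31/1.55 = 20.

x = 20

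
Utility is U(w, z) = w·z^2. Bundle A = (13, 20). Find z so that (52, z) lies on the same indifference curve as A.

U(13, 20) = 5200.
Set U(52, z) = 5200 and solve.
With w = 52: z^2 = 5200/52 = 100; taking the square root, z = 10.
Check: U(52, 10) = 5200.

z = 10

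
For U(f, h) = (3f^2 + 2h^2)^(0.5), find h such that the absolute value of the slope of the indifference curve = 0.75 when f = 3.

h = 6

For CES with ρ = 2, MRS = (3/2)·(h/f)^(-1).
Setting (3/2)·(h/3)^(-1) = 0.75 gives (h/3)^(-1) = 0.5, so h/3 = 2 and h = 6.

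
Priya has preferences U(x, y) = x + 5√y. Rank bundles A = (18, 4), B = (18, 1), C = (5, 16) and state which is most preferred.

Evaluate utility at each bundle:
U(A) = 28.000.
U(B) = 23.000.
U(C) = 25.000.
Highest utility is A, so A ≻ C ≻ B.

Bundle A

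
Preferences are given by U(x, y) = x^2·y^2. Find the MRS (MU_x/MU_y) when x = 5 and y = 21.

MRS = 4.2

MU_x = 2·x·y^2 and MU_y = 2·x^2·y.
MRS = MU_x/MU_y = y/x.
At (5, 21): MRS = 4.2.
So at (5, 21) the consumer would give up 4.2 units of y for one more unit of x.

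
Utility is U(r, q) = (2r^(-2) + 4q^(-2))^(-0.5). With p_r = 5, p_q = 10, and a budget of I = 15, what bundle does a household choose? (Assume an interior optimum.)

r* = 1, q* = 1

For CES with ρ = -2, MRS = (2/4)·(q/r)^3.
Tangency: set MRS = p_r/p_q = 5/10 = 0.5.
So (q/r)^3 = 1; taking the cube root, q/r = 1, i.e. q = r.
Substitute into the budget 5·r + 10·q = 15: 15·r = 15, so r* = 1 and q* = 1.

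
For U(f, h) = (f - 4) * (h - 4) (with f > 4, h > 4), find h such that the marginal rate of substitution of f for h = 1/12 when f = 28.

MU_f = (h−4), MU_h = (f−4).
MRS = (h−4)/(f−4).
Substitute f = 28: MRS = (h − 4)/24. Setting this equal to 1/12 gives h − 4 = (1/12)·24 = 2, so h = 6.

h = 6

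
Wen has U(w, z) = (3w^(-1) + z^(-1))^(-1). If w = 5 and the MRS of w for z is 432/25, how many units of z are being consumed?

z = 12

For CES with ρ = -1, MRS = (3/1)·(z/w)^2.
Setting (3/1)·(z/5)^2 = 432/25 gives (z/5)^2 = 144/25, so z/5 = 2.4 and z = 12.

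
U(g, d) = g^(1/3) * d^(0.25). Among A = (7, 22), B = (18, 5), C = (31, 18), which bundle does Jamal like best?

Bundle C

Evaluate utility at each bundle:
U(A) = 4.143.
U(B) = 3.919.
U(C) = 6.471.
Highest utility is C, so C ≻ A ≻ B.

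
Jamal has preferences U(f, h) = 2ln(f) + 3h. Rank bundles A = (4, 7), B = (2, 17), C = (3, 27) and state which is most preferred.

Evaluate utility at each bundle:
U(A) = 23.773.
U(B) = 52.386.
U(C) = 83.197.
Highest utility is C, so C ≻ B ≻ A.

Bundle C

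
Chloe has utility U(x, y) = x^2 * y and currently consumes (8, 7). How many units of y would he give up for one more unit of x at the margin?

MU_x = 2·x·y and MU_y = x^2.
MRS = MU_x/MU_y = (2/1)·y/x.
At (8, 7): MRS = 1.75.
That is, one extra unit of x is worth 1.75 units of y at the margin.

MRS = 1.75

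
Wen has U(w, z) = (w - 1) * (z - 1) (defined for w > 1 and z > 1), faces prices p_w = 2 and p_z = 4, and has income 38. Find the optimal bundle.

MU_w = (z−1), MU_z = (w−1).
MRS = (z−1)/(w−1).
Tangency: set MRS = p_w/p_z = 2/4 = 0.5.
So (z − 1)/(w − 1) = 0.5, i.e. (z − 1) = 0.5·(w − 1).
Rewrite the budget in excess-of-subsistence terms: 2·(w − 1) + 4·(z − 1) = 38 − 2·1 − 4·1 = 32.
Substituting, 4·(w − 1) = 32, so w − 1 = 8 and w* = 9.
Then z − 1 = 0.5·8 = 4, so z* = 5.

w* = 9, z* = 5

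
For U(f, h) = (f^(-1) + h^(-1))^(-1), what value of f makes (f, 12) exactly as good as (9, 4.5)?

f = 4

U depends on (f, h) only through S = f^(-1) + h^(-1), so equal utility means equal S. At (9, 4.5): S = 1/3.
With h = 12: 12^(-1) = 1/12, so f^(-1) = 1/3 − 1/12 = 0.25.
Hence f = 1/0.25 = 4.
Check: U(4, 12) = 3.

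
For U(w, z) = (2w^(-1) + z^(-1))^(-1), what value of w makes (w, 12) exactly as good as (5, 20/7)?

U depends on (w, z) only through S = 2w^(-1) + z^(-1), so equal utility means equal S. At (5, 20/7): S = 0.75.
With z = 12: 12^(-1) = 1/12, so 2w^(-1) = 0.75 − 1/12 = 2/3, i.e. w^(-1) = 1/3.
Hence w = 1/(1/3) = 3.
Check: U(3, 12) = 1.3333.

w = 3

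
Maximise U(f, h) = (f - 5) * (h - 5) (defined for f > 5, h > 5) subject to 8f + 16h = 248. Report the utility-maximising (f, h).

MU_f = (h−5), MU_h = (f−5).
MRS = (h−5)/(f−5).
Tangency: set MRS = p_f/p_h = 8/16 = 0.5.
So (h − 5)/(f − 5) = 0.5, i.e. (h − 5) = 0.5·(f − 5).
Rewrite the budget in excess-of-subsistence terms: 8·(f − 5) + 16·(h − 5) = 248 − 8·5 − 16·5 = 128.
Substituting, 16·(f − 5) = 128, so f − 5 = 8 and f* = 13.
Then h − 5 = 0.5·8 = 4, so h* = 9.

f* = 13, h* = 9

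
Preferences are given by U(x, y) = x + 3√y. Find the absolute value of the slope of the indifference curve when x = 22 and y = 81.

MU_x = 1, MU_y = 3/(2√y).
MRS = 1 ÷ (3/(2√y)).
At (22, 81): MRS = 6.
That is, one extra unit of x is worth 6 units of y at the margin.

MRS = 6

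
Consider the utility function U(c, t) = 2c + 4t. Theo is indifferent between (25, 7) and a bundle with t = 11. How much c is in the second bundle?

c = 17

U(25, 7) = 78.
Set U(c, 11) = 78 and solve.
2c + 4·11 = 78 ⇒ 2c = 34 ⇒ c = 17.
Check: U(17, 11) = 78.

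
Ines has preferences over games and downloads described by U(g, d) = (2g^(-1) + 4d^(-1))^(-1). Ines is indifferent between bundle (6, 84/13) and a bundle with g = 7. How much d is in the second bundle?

U depends on (g, d) only through S = 2g^(-1) + 4d^(-1), so equal utility means equal S. At (6, 84/13): S = 20/21.
With g = 7: 2·7^(-1) = 2/7, so 4d^(-1) = 20/21 − 2/7 = 2/3, i.e. d^(-1) = 1/6.
Hence d = 1/(1/6) = 6.
Check: U(7, 6) = 1.05.

d = 6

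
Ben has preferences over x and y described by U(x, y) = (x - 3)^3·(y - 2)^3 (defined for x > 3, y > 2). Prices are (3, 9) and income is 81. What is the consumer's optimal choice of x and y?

MU_x = 3·(x−3)^2·(y−2)^3, MU_y = 3·(x−3)^3·(y−2)^2.
MRS = (y−2)/(x−3).
Tangency: set MRS = p_x/p_y = 3/9 = 1/3.
So (y − 2)/(x − 3) = 1/3, i.e. (y − 2) = (1/3)·(x − 3).
Rewrite the budget in excess-of-subsistence terms: 3·(x − 3) + 9·(y − 2) = 81 − 3·3 − 9·2 = 54.
Substituting, 6·(x − 3) = 54, so x − 3 = 9 and x* = 12.
Then y − 2 = (1/3)·9 = 3, so y* = 5.

x* = 12, y* = 5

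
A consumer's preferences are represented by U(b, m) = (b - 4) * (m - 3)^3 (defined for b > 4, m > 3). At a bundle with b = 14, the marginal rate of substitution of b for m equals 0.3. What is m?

MU_b = (m−3)^3, MU_m = 3·(b−4)·(m−3)^2.
MRS = (1/3)·(m−3)/(b−4).
Substitute b = 14: MRS = (m − 3)/30. Setting this equal to 0.3 gives m − 3 = 0.3·30 = 9, so m = 12.

m = 12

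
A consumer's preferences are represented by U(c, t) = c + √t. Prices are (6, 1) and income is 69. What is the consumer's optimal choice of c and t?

MU_c = 1, MU_t = 1/(2√t).
MRS = 1 ÷ (1/(2√t)).
Tangency: set MRS = p_c/p_t = 6/1 = 6.
MRS depends only on t: 2·√t = 6 ⇒ √t = 6/2 = 3 ⇒ t* = 9.
From the budget, 6·c = 69 − 1·9 = 60, so c* = 10.

c* = 10, t* = 9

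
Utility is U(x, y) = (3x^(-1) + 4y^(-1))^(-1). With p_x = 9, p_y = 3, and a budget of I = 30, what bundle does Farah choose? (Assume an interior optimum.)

x* = 2, y* = 4

For CES with ρ = -1, MRS = (3/4)·(y/x)^2.
Tangency: set MRS = p_x/p_y = 9/3 = 3.
So (y/x)^2 = 4; taking the square root, y/x = 2, i.e. y = 2·x.
Substitute into the budget 9·x + 3·y = 30: 15·x = 30, so x* = 2 and y* = 2·2 = 4.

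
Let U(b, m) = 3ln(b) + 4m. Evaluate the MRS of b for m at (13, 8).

MRS = 3/52

MU_b = 3/b, MU_m = 4.
MRS = 3/b ÷ 4.
At (13, 8): MRS = 3/52.
So at (13, 8) the consumer would give up 3/52 units of m for one more unit of b.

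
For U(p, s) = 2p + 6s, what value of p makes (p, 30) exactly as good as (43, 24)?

p = 25

U(43, 24) = 230.
Set U(p, 30) = 230 and solve.
2p + 6·30 = 230 ⇒ 2p = 50 ⇒ p = 25.
Check: U(25, 30) = 230.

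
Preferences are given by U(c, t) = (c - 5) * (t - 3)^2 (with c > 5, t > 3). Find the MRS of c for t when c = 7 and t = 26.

MU_c = (t−3)^2, MU_t = 2·(c−5)·(t−3).
MRS = (1/2)·(t−3)/(c−5).
At (7, 26): MRS = 5.75.
So at (7, 26) the consumer would give up 5.75 units of t for one more unit of c.

MRS = 5.75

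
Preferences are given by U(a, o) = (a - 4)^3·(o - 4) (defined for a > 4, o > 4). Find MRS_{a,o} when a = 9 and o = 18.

MRS = 8.4

MU_a = 3·(a−4)^2·(o−4), MU_o = (a−4)^3.
MRS = (3/1)·(o−4)/(a−4).
At (9, 18): MRS = 8.4.
The indifference curve has slope −8.4 at this bundle.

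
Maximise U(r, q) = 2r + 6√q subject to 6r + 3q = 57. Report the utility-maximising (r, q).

MU_r = 2, MU_q = 6/(2√q).
MRS = 2 ÷ (6/(2√q)).
Tangency: set MRS = p_r/p_q = 6/3 = 2.
MRS depends only on q: (2/3)·√q = 2 ⇒ √q = 2/(2/3) = 3 ⇒ q* = 9.
From the budget, 6·r = 57 − 3·9 = 30, so r* = 5.

r* = 5, q* = 9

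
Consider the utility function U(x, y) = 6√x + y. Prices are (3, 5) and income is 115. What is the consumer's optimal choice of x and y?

MU_x = 6/(2√x), MU_y = 1.
MRS = 6/(2√x) ÷ 1.
Tangency: set MRS = p_x/p_y = 3/5 = 0.6.
MRS depends only on x: 3/√x = 0.6 ⇒ √x = 3/0.6 = 5 ⇒ x* = 25.
From the budget, 5·y = 115 − 3·25 = 40, so y* = 8.

x* = 25, y* = 8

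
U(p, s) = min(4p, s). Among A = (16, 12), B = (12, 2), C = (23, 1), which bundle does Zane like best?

Evaluate utility at each bundle:
U(A) = 12.
U(B) = 2.
U(C) = 1.
Highest utility is A, so A ≻ B ≻ C.

Bundle A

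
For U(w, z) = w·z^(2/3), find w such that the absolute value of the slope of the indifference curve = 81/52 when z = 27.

MU_w = z^(2/3) and MU_z = 2/3·w·z^(-1/3).
MRS = MU_w/MU_z = (1.5)·z/w.
Substitute z = 27: MRS = 40.5/w. Setting 40.5/w = 81/52 gives w = 40.5/(81/52) = 26.

w = 26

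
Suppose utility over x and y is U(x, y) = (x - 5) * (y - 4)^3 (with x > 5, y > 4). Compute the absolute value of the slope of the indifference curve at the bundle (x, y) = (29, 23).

MU_x = (y−4)^3, MU_y = 3·(x−5)·(y−4)^2.
MRS = (1/3)·(y−4)/(x−5).
At (29, 23): MRS = 19/72.
So at (29, 23) the consumer would give up 19/72 units of y for one more unit of x.

MRS = 19/72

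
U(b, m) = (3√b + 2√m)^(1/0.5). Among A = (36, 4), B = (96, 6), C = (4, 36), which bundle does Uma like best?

Bundle B

Evaluate utility at each bundle:
U(A) = 484.000.
U(B) = 1176.000.
U(C) = 324.000.
Highest utility is B, so B ≻ A ≻ C.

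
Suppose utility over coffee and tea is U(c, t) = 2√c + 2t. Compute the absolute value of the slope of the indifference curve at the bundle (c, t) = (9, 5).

MU_c = 2/(2√c), MU_t = 2.
MRS = 2/(2√c) ÷ 2.
At (9, 5): MRS = 1/6.
The indifference curve has slope −1/6 at this bundle.

MRS = 1/6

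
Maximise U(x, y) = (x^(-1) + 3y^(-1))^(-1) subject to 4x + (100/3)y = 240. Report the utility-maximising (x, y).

x* = 10, y* = 6

For CES with ρ = -1, MRS = (1/3)·(y/x)^2.
Tangency: set MRS = p_x/p_y = 4/(100/3) = 3/25.
So (y/x)^2 = 9/25; taking the square root, y/x = 0.6, i.e. y = 0.6·x.
Substitute into the budget 4·x + (100/3)·y = 240: 24·x = 240, so x* = 10 and y* = 0.6·10 = 6.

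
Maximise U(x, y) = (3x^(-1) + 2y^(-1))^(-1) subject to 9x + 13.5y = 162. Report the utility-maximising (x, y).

For CES with ρ = -1, MRS = (3/2)·(y/x)^2.
Tangency: set MRS = p_x/p_y = 9/13.5 = 2/3.
So (y/x)^2 = 4/9; taking the square root, y/x = 2/3, i.e. y = (2/3)·x.
Substitute into the budget 9·x + 13.5·y = 162: 18·x = 162, so x* = 9 and y* = (2/3)·9 = 6.

x* = 9, y* = 6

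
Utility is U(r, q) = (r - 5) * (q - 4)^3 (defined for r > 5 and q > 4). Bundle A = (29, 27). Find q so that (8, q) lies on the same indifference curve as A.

q = 50

U(29, 27) = 292008.
Set U(8, q) = 292008 and solve.
With r = 8: (8 − 5) = 3, so (q − 4)^3 = 292008/3 = 97336.
Taking the cube root (with q > 4): q − 4 = 46, so q = 50.
Check: U(8, 50) = 292008.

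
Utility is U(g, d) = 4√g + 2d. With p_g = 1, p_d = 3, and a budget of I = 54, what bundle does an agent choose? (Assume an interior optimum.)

g* = 9, d* = 15

MU_g = 4/(2√g), MU_d = 2.
MRS = 4/(2√g) ÷ 2.
Tangency: set MRS = p_g/p_d = 1/3.
MRS depends only on g: 1/√g = 1/3 ⇒ √g = 1/(1/3) = 3 ⇒ g* = 9.
From the budget, 3·d = 54 − 1·9 = 45, so d* = 15.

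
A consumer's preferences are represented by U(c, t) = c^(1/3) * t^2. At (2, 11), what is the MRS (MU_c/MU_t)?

MU_c = 1/3·c^(-2/3)·t^2 and MU_t = 2·c^(1/3)·t.
MRS = MU_c/MU_t = (1/6)·t/c.
At (2, 11): MRS = 11/12.
That is, one extra unit of c is worth 11/12 units of t at the margin.

MRS = 11/12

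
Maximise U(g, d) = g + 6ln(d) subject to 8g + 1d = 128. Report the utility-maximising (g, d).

g* = 10, d* = 48

MU_g = 1, MU_d = 6/d.
MRS = 1 ÷ (6/d).
Tangency: set MRS = p_g/p_d = 8/1 = 8.
MRS depends only on d: (1/6)·d = 8 ⇒ d* = 8/(1/6) = 48.
From the budget, 8·g = 128 − 1·48 = 80, so g* = 10.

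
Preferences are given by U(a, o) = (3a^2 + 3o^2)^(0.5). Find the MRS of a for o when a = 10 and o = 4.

MRS = 2.5

For CES with ρ = 2, MRS = (o/a)^(-1).
At (10, 4): MRS = 2.5.
So at (10, 4) the consumer would give up 2.5 units of o for one more unit of a.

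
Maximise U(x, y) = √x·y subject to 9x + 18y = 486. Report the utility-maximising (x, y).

MU_x = 0.5·x^(-0.5)·y and MU_y = √x.
MRS = MU_x/MU_y = (0.5)·y/x.
Tangency: set MRS = p_x/p_y = 9/18 = 0.5.
So (0.5)·y/x = 0.5, i.e. y = x.
Substitute into the budget 9·x + 18·y = 486: 27·x = 486, so x* = 18.
Then y* = 18.

x* = 18, y* = 18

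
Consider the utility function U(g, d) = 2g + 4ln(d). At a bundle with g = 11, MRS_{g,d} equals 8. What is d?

MU_g = 2, MU_d = 4/d.
MRS = 2 ÷ (4/d).
MRS depends only on d: 0.5·d = 8 ⇒ d = 8/0.5 = 16.

d = 16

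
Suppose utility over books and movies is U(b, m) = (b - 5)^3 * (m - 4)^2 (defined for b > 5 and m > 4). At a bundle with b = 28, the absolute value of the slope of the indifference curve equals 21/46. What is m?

m = 11

MU_b = 3·(b−5)^2·(m−4)^2, MU_m = 2·(b−5)^3·(m−4).
MRS = (3/2)·(m−4)/(b−5).
Substitute b = 28: MRS = (m − 4)/(46/3). Setting this equal to 21/46 gives m − 4 = (21/46)·(46/3) = 7, so m = 11.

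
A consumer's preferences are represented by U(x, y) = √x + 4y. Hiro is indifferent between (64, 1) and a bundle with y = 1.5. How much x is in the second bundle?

x = 36

U(64, 1) = 12.
Set U(x, 1.5) = 12 and solve.
With y = 1.5: √x = 12 − 4·1.5 = 6, so √x = 6 and x = 36.
Check: U(36, 1.5) = 12.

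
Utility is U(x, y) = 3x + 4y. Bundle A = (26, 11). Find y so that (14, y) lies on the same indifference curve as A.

U(26, 11) = 122.
Set U(14, y) = 122 and solve.
3·14 + 4y = 122 ⇒ 4y = 80 ⇒ y = 20.
Check: U(14, 20) = 122.

y = 20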